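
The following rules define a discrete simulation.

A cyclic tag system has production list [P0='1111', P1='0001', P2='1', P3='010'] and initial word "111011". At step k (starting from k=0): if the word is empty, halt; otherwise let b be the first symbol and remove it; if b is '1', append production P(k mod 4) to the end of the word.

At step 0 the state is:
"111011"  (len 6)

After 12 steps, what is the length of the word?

t=0: "111011"  (len 6)
t=1: "110111111"  (len 9)
t=2: "101111110001"  (len 12)
t=3: "011111100011"  (len 12)
t=4: "11111100011"  (len 11)
t=5: "11111000111111"  (len 14)
t=6: "11110001111110001"  (len 17)
t=7: "11100011111100011"  (len 17)
t=8: "1100011111100011010"  (len 19)
t=9: "1000111111000110101111"  (len 22)
t=10: "0001111110001101011110001"  (len 25)
t=11: "001111110001101011110001"  (len 24)
t=12: "01111110001101011110001"  (len 23)

23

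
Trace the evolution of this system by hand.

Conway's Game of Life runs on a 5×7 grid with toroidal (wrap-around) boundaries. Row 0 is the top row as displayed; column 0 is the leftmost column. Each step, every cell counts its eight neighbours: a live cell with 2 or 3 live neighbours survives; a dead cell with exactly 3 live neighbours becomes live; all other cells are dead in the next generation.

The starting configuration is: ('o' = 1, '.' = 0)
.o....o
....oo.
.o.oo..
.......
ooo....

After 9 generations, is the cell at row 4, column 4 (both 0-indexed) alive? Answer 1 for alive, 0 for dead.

1

k=0  .o....o
....oo.
.o.oo..
.......
ooo....
k=1  .oo..oo
o.oooo.
...ooo.
o..o...
ooo....
k=2  .....o.
o......
.o...o.
o..o..o
...o...
k=3  .......
......o
.o.....
o.o.o.o
....o.o
k=4  .....o.
.......
.o...oo
oo.o..o
o..o..o
k=5  ......o
.....oo
.oo..oo
.o..o..
.oo.oo.
k=6  o...o.o
.......
.oo.o.o
....o.o
oooooo.
k=7  o.o.o.o
.o.o..o
o..o...
......o
.oo....
k=8  .....oo
.o.oooo
o.o...o
ooo....
.ooo.oo
k=9  .o.....
.oooo..
....o..
.....o.
...ooo.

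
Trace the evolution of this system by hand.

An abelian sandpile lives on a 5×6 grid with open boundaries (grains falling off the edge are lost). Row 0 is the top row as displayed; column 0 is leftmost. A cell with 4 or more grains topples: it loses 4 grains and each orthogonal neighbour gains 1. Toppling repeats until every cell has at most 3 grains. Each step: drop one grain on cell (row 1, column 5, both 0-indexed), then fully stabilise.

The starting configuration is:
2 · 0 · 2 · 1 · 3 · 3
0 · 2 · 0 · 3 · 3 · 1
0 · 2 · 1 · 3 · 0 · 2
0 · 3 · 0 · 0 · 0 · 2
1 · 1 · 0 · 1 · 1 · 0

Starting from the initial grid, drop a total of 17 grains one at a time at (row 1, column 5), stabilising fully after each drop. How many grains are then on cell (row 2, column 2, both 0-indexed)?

2

t=0: 2 · 0 · 2 · 1 · 3 · 3
0 · 2 · 0 · 3 · 3 · 1
0 · 2 · 1 · 3 · 0 · 2
0 · 3 · 0 · 0 · 0 · 2
1 · 1 · 0 · 1 · 1 · 0
t=1: 2 · 0 · 2 · 1 · 3 · 3
0 · 2 · 0 · 3 · 3 · 2
0 · 2 · 1 · 3 · 0 · 2
0 · 3 · 0 · 0 · 0 · 2
1 · 1 · 0 · 1 · 1 · 0
t=2: 2 · 0 · 2 · 1 · 3 · 3
0 · 2 · 0 · 3 · 3 · 3
0 · 2 · 1 · 3 · 0 · 2
0 · 3 · 0 · 0 · 0 · 2
1 · 1 · 0 · 1 · 1 · 0
t=3: 2 · 0 · 2 · 3 · 1 · 1
0 · 2 · 1 · 1 · 2 · 2
0 · 2 · 2 · 0 · 2 · 3
0 · 3 · 0 · 1 · 0 · 2
1 · 1 · 0 · 1 · 1 · 0
t=4: 2 · 0 · 2 · 3 · 1 · 1
0 · 2 · 1 · 1 · 2 · 3
0 · 2 · 2 · 0 · 2 · 3
0 · 3 · 0 · 1 · 0 · 2
1 · 1 · 0 · 1 · 1 · 0
t=5: 2 · 0 · 2 · 3 · 1 · 2
0 · 2 · 1 · 1 · 3 · 1
0 · 2 · 2 · 0 · 3 · 0
0 · 3 · 0 · 1 · 0 · 3
1 · 1 · 0 · 1 · 1 · 0
t=6: 2 · 0 · 2 · 3 · 1 · 2
0 · 2 · 1 · 1 · 3 · 2
0 · 2 · 2 · 0 · 3 · 0
0 · 3 · 0 · 1 · 0 · 3
1 · 1 · 0 · 1 · 1 · 0
t=7: 2 · 0 · 2 · 3 · 1 · 2
0 · 2 · 1 · 1 · 3 · 3
0 · 2 · 2 · 0 · 3 · 0
0 · 3 · 0 · 1 · 0 · 3
1 · 1 · 0 · 1 · 1 · 0
t=8: 2 · 0 · 2 · 3 · 2 · 3
0 · 2 · 1 · 2 · 1 · 1
0 · 2 · 2 · 1 · 0 · 2
0 · 3 · 0 · 1 · 1 · 3
1 · 1 · 0 · 1 · 1 · 0
t=9: 2 · 0 · 2 · 3 · 2 · 3
0 · 2 · 1 · 2 · 1 · 2
0 · 2 · 2 · 1 · 0 · 2
0 · 3 · 0 · 1 · 1 · 3
1 · 1 · 0 · 1 · 1 · 0
t=10: 2 · 0 · 2 · 3 · 2 · 3
0 · 2 · 1 · 2 · 1 · 3
0 · 2 · 2 · 1 · 0 · 2
0 · 3 · 0 · 1 · 1 · 3
1 · 1 · 0 · 1 · 1 · 0
t=11: 2 · 0 · 2 · 3 · 3 · 0
0 · 2 · 1 · 2 · 2 · 1
0 · 2 · 2 · 1 · 0 · 3
0 · 3 · 0 · 1 · 1 · 3
1 · 1 · 0 · 1 · 1 · 0
t=12: 2 · 0 · 2 · 3 · 3 · 0
0 · 2 · 1 · 2 · 2 · 2
0 · 2 · 2 · 1 · 0 · 3
0 · 3 · 0 · 1 · 1 · 3
1 · 1 · 0 · 1 · 1 · 0
t=13: 2 · 0 · 2 · 3 · 3 · 0
0 · 2 · 1 · 2 · 2 · 3
0 · 2 · 2 · 1 · 0 · 3
0 · 3 · 0 · 1 · 1 · 3
1 · 1 · 0 · 1 · 1 · 0
t=14: 2 · 0 · 2 · 3 · 3 · 1
0 · 2 · 1 · 2 · 3 · 1
0 · 2 · 2 · 1 · 1 · 1
0 · 3 · 0 · 1 · 2 · 0
1 · 1 · 0 · 1 · 1 · 1
t=15: 2 · 0 · 2 · 3 · 3 · 1
0 · 2 · 1 · 2 · 3 · 2
0 · 2 · 2 · 1 · 1 · 1
0 · 3 · 0 · 1 · 2 · 0
1 · 1 · 0 · 1 · 1 · 1
t=16: 2 · 0 · 2 · 3 · 3 · 1
0 · 2 · 1 · 2 · 3 · 3
0 · 2 · 2 · 1 · 1 · 1
0 · 3 · 0 · 1 · 2 · 0
1 · 1 · 0 · 1 · 1 · 1
t=17: 2 · 0 · 3 · 1 · 1 · 3
0 · 2 · 2 · 0 · 2 · 1
0 · 2 · 2 · 2 · 2 · 2
0 · 3 · 0 · 1 · 2 · 0
1 · 1 · 0 · 1 · 1 · 1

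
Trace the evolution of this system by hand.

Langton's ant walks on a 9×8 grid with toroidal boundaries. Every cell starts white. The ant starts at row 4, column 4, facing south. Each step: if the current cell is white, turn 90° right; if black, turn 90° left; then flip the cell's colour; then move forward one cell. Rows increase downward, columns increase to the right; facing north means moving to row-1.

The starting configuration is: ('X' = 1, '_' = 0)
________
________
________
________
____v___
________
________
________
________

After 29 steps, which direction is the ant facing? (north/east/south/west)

west

0) ________
________
________
________
____v___
________
________
________
________
1) ________
________
________
________
___<X___
________
________
________
________
2) ________
________
________
___^____
___XX___
________
________
________
________
3) ________
________
________
___X>___
___XX___
________
________
________
________
4) ________
________
________
___XX___
___Xv___
________
________
________
________
5) ________
________
________
___XX___
___X_>__
________
________
________
________
6) ________
________
________
___XX___
___X_X__
_____v__
________
________
________
7) ________
________
________
___XX___
___X_X__
____<X__
________
________
________
8) ________
________
________
___XX___
___X^X__
____XX__
________
________
________
9) ________
________
________
___XX___
___XX>__
____XX__
________
________
________
10) ________
________
________
___XX^__
___XX___
____XX__
________
________
________
11) ________
________
________
___XXX>_
___XX___
____XX__
________
________
________
12) ________
________
________
___XXXX_
___XX_v_
____XX__
________
________
________
13) ________
________
________
___XXXX_
___XX<X_
____XX__
________
________
________
14) ________
________
________
___XX^X_
___XXXX_
____XX__
________
________
________
15) ________
________
________
___X<_X_
___XXXX_
____XX__
________
________
________
16) ________
________
________
___X__X_
___XvXX_
____XX__
________
________
________
17) ________
________
________
___X__X_
___X_>X_
____XX__
________
________
________
18) ________
________
________
___X_^X_
___X__X_
____XX__
________
________
________
19) ________
________
________
___X_X>_
___X__X_
____XX__
________
________
________
20) ________
________
______^_
___X_X__
___X__X_
____XX__
________
________
________
21) ________
________
______X>
___X_X__
___X__X_
____XX__
________
________
________
22) ________
________
______XX
___X_X_v
___X__X_
____XX__
________
________
________
23) ________
________
______XX
___X_X<X
___X__X_
____XX__
________
________
________
24) ________
________
______^X
___X_XXX
___X__X_
____XX__
________
________
________
25) ________
________
_____<_X
___X_XXX
___X__X_
____XX__
________
________
________
26) ________
_____^__
_____X_X
___X_XXX
___X__X_
____XX__
________
________
________
27) ________
_____X>_
_____X_X
___X_XXX
___X__X_
____XX__
________
________
________
28) ________
_____XX_
_____XvX
___X_XXX
___X__X_
____XX__
________
________
________
29) ________
_____XX_
_____<XX
___X_XXX
___X__X_
____XX__
________
________
________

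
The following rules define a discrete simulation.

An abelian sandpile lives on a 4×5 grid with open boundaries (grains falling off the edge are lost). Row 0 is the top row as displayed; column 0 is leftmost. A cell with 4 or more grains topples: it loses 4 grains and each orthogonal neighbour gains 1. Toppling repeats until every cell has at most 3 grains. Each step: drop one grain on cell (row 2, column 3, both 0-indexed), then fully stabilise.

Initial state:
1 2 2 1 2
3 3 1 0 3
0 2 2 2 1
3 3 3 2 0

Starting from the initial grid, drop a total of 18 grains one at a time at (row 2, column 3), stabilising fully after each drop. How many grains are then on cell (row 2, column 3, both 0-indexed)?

2

k=0  1 2 2 1 2
3 3 1 0 3
0 2 2 2 1
3 3 3 2 0
k=1  1 2 2 1 2
3 3 1 0 3
0 2 2 3 1
3 3 3 2 0
k=2  1 2 2 1 2
3 3 1 1 3
0 2 3 0 2
3 3 3 3 0
k=3  1 2 2 1 2
3 3 1 1 3
0 2 3 1 2
3 3 3 3 0
k=4  1 2 2 1 2
3 3 1 1 3
0 2 3 2 2
3 3 3 3 0
k=5  1 2 2 1 2
3 3 1 1 3
0 2 3 3 2
3 3 3 3 0
k=6  2 3 2 1 2
0 1 3 2 3
3 1 2 2 3
0 2 2 1 1
k=7  2 3 2 1 2
0 1 3 2 3
3 1 2 3 3
0 2 2 1 1
k=8  2 3 3 2 3
0 2 1 1 1
3 2 0 3 1
0 2 3 2 2
k=9  2 3 3 2 3
0 2 1 2 1
3 2 1 0 2
0 2 3 3 2
k=10  2 3 3 2 3
0 2 1 2 1
3 2 1 1 2
0 2 3 3 2
k=11  2 3 3 2 3
0 2 1 2 1
3 2 1 2 2
0 2 3 3 2
k=12  2 3 3 2 3
0 2 1 2 1
3 2 1 3 2
0 2 3 3 2
k=13  2 3 3 2 3
0 2 1 3 1
3 2 3 1 3
0 3 0 1 3
k=14  2 3 3 2 3
0 2 1 3 1
3 2 3 2 3
0 3 0 1 3
k=15  2 3 3 2 3
0 2 1 3 1
3 2 3 3 3
0 3 0 1 3
k=16  2 3 3 3 3
0 2 3 0 3
3 3 0 3 1
0 3 1 3 0
k=17  2 3 3 3 3
0 2 3 1 3
3 3 1 1 2
0 3 2 0 1
k=18  2 3 3 3 3
0 2 3 1 3
3 3 1 2 2
0 3 2 0 1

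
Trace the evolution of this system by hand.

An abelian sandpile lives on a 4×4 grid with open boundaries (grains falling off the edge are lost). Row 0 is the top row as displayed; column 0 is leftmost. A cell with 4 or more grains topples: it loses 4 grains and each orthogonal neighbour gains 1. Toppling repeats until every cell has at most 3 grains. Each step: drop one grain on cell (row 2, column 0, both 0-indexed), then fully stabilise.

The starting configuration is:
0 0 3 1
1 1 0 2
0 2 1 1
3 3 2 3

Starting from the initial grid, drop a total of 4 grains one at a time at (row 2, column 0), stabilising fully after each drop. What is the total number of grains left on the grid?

23

t=0: 0 0 3 1
1 1 0 2
0 2 1 1
3 3 2 3
t=1: 0 0 3 1
1 1 0 2
1 2 1 1
3 3 2 3
t=2: 0 0 3 1
1 1 0 2
2 2 1 1
3 3 2 3
t=3: 0 0 3 1
1 1 0 2
3 2 1 1
3 3 2 3
t=4: 0 0 3 1
2 2 0 2
2 0 2 1
1 1 3 3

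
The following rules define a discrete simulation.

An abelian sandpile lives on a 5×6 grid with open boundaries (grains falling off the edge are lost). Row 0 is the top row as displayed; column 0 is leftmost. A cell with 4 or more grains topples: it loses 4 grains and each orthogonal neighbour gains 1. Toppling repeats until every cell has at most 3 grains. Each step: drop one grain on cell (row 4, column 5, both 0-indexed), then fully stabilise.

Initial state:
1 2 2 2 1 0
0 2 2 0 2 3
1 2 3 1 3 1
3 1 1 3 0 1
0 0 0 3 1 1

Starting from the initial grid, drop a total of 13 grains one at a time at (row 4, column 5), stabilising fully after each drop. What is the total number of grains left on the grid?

44

gen 0: 1 2 2 2 1 0
0 2 2 0 2 3
1 2 3 1 3 1
3 1 1 3 0 1
0 0 0 3 1 1
gen 1: 1 2 2 2 1 0
0 2 2 0 2 3
1 2 3 1 3 1
3 1 1 3 0 1
0 0 0 3 1 2
gen 2: 1 2 2 2 1 0
0 2 2 0 2 3
1 2 3 1 3 1
3 1 1 3 0 1
0 0 0 3 1 3
gen 3: 1 2 2 2 1 0
0 2 2 0 2 3
1 2 3 1 3 1
3 1 1 3 0 2
0 0 0 3 2 0
gen 4: 1 2 2 2 1 0
0 2 2 0 2 3
1 2 3 1 3 1
3 1 1 3 0 2
0 0 0 3 2 1
gen 5: 1 2 2 2 1 0
0 2 2 0 2 3
1 2 3 1 3 1
3 1 1 3 0 2
0 0 0 3 2 2
gen 6: 1 2 2 2 1 0
0 2 2 0 2 3
1 2 3 1 3 1
3 1 1 3 0 2
0 0 0 3 2 3
gen 7: 1 2 2 2 1 0
0 2 2 0 2 3
1 2 3 1 3 1
3 1 1 3 0 3
0 0 0 3 3 0
gen 8: 1 2 2 2 1 0
0 2 2 0 2 3
1 2 3 1 3 1
3 1 1 3 0 3
0 0 0 3 3 1
gen 9: 1 2 2 2 1 0
0 2 2 0 2 3
1 2 3 1 3 1
3 1 1 3 0 3
0 0 0 3 3 2
gen 10: 1 2 2 2 1 0
0 2 2 0 2 3
1 2 3 1 3 1
3 1 1 3 0 3
0 0 0 3 3 3
gen 11: 1 2 2 2 1 0
0 2 2 0 2 3
1 2 3 2 3 2
3 1 2 0 3 0
0 0 1 1 1 2
gen 12: 1 2 2 2 1 0
0 2 2 0 2 3
1 2 3 2 3 2
3 1 2 0 3 0
0 0 1 1 1 3
gen 13: 1 2 2 2 1 0
0 2 2 0 2 3
1 2 3 2 3 2
3 1 2 0 3 1
0 0 1 1 2 0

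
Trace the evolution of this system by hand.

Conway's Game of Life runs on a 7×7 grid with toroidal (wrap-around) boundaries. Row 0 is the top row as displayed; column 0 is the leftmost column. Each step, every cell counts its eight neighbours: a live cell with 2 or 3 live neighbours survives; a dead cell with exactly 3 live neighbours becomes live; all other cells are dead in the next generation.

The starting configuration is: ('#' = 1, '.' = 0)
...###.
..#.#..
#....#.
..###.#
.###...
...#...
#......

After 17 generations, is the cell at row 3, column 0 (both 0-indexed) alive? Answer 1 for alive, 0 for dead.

[0] ...###.
..#.#..
#....#.
..###.#
.###...
...#...
#......
[1] ...###.
......#
.##..##
#...###
.#.....
.#.#...
...#...
[2] ...###.
#.##..#
.#..#..
..#.#..
.##.###
.......
...#...
[3] .....##
###...#
##..##.
#.#.#..
.##.##.
..####.
...#...
[4] .##..##
..#.#..
....##.
#.#....
......#
.#...#.
..##..#
[5] ##..###
.##.#.#
.#..##.
.....##
##....#
#.#..##
...##.#
[6] .#.....
..#....
.####..
.#..#..
.#.....
..###..
..##...
[7] .#.#...
.......
.#..#..
##..#..
.#..#..
.#..#..
.#..#..
[8] ..#....
..#....
##.....
######.
.#####.
######.
##.##..
[9] ..#....
..#....
#...#.#
.....#.
.......
.......
#....##
[10] .#....#
.#.#...
.....##
.....##
.......
......#
......#
[11] ..#....
..#..##
#...###
.....##
.....##
.......
.....##
[12] .......
##.##..
#...#..
.......
.....##
.......
.......
[13] .......
##.##..
##.##..
.....##
.......
.......
.......
[14] .......
##.##..
.#.#...
#...###
.......
.......
.......
[15] .......
##.##..
.#.#...
#...###
.....##
.......
.......
[16] .......
##.##..
.#.#...
#...#..
#...#..
.......
.......
[17] .......
##.##..
.#.#...
##.##..
.......
.......
.......

1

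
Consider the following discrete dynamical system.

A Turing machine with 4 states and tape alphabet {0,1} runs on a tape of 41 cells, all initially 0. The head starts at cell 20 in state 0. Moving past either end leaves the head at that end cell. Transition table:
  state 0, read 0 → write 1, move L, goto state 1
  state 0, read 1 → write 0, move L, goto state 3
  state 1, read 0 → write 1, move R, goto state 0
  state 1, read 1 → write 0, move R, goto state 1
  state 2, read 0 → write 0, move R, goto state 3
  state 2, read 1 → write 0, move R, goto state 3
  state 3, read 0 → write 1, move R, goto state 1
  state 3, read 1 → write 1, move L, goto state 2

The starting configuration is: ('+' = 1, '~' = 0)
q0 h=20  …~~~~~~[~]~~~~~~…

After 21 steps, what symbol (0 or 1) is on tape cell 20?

gen 0: q0 h=20  …~~~~~~[~]~~~~~~…
gen 1: q1 h=19  …~~~~~~[~]+~~~~~…
gen 2: q0 h=20  …~~~~~+[+]~~~~~~…
gen 3: q3 h=19  …~~~~~~[+]~~~~~~…
gen 4: q2 h=18  …~~~~~~[~]+~~~~~…
gen 5: q3 h=19  …~~~~~~[+]~~~~~~…
gen 6: q2 h=18  …~~~~~~[~]+~~~~~…
gen 7: q3 h=19  …~~~~~~[+]~~~~~~…
gen 8: q2 h=18  …~~~~~~[~]+~~~~~…
gen 9: q3 h=19  …~~~~~~[+]~~~~~~…
gen 10: q2 h=18  …~~~~~~[~]+~~~~~…
gen 11: q3 h=19  …~~~~~~[+]~~~~~~…
gen 12: q2 h=18  …~~~~~~[~]+~~~~~…
gen 13: q3 h=19  …~~~~~~[+]~~~~~~…
gen 14: q2 h=18  …~~~~~~[~]+~~~~~…
gen 15: q3 h=19  …~~~~~~[+]~~~~~~…
gen 16: q2 h=18  …~~~~~~[~]+~~~~~…
gen 17: q3 h=19  …~~~~~~[+]~~~~~~…
gen 18: q2 h=18  …~~~~~~[~]+~~~~~…
gen 19: q3 h=19  …~~~~~~[+]~~~~~~…
gen 20: q2 h=18  …~~~~~~[~]+~~~~~…
gen 21: q3 h=19  …~~~~~~[+]~~~~~~…

0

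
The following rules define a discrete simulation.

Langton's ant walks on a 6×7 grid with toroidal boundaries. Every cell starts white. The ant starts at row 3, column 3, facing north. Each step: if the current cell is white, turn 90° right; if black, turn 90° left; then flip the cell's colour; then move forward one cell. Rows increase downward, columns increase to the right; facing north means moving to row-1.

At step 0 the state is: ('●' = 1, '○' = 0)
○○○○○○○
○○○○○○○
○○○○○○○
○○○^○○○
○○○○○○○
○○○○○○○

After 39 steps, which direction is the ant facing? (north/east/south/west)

k=0  ○○○○○○○
○○○○○○○
○○○○○○○
○○○^○○○
○○○○○○○
○○○○○○○
k=1  ○○○○○○○
○○○○○○○
○○○○○○○
○○○●>○○
○○○○○○○
○○○○○○○
k=2  ○○○○○○○
○○○○○○○
○○○○○○○
○○○●●○○
○○○○v○○
○○○○○○○
k=3  ○○○○○○○
○○○○○○○
○○○○○○○
○○○●●○○
○○○<●○○
○○○○○○○
k=4  ○○○○○○○
○○○○○○○
○○○○○○○
○○○^●○○
○○○●●○○
○○○○○○○
k=5  ○○○○○○○
○○○○○○○
○○○○○○○
○○<○●○○
○○○●●○○
○○○○○○○
k=6  ○○○○○○○
○○○○○○○
○○^○○○○
○○●○●○○
○○○●●○○
○○○○○○○
k=7  ○○○○○○○
○○○○○○○
○○●>○○○
○○●○●○○
○○○●●○○
○○○○○○○
k=8  ○○○○○○○
○○○○○○○
○○●●○○○
○○●v●○○
○○○●●○○
○○○○○○○
k=9  ○○○○○○○
○○○○○○○
○○●●○○○
○○<●●○○
○○○●●○○
○○○○○○○
k=10  ○○○○○○○
○○○○○○○
○○●●○○○
○○○●●○○
○○v●●○○
○○○○○○○
k=11  ○○○○○○○
○○○○○○○
○○●●○○○
○○○●●○○
○<●●●○○
○○○○○○○
k=12  ○○○○○○○
○○○○○○○
○○●●○○○
○^○●●○○
○●●●●○○
○○○○○○○
k=13  ○○○○○○○
○○○○○○○
○○●●○○○
○●>●●○○
○●●●●○○
○○○○○○○
k=14  ○○○○○○○
○○○○○○○
○○●●○○○
○●●●●○○
○●v●●○○
○○○○○○○
k=15  ○○○○○○○
○○○○○○○
○○●●○○○
○●●●●○○
○●○>●○○
○○○○○○○
k=16  ○○○○○○○
○○○○○○○
○○●●○○○
○●●^●○○
○●○○●○○
○○○○○○○
k=17  ○○○○○○○
○○○○○○○
○○●●○○○
○●<○●○○
○●○○●○○
○○○○○○○
k=18  ○○○○○○○
○○○○○○○
○○●●○○○
○●○○●○○
○●v○●○○
○○○○○○○
k=19  ○○○○○○○
○○○○○○○
○○●●○○○
○●○○●○○
○<●○●○○
○○○○○○○
k=20  ○○○○○○○
○○○○○○○
○○●●○○○
○●○○●○○
○○●○●○○
○v○○○○○
k=21  ○○○○○○○
○○○○○○○
○○●●○○○
○●○○●○○
○○●○●○○
<●○○○○○
k=22  ○○○○○○○
○○○○○○○
○○●●○○○
○●○○●○○
^○●○●○○
●●○○○○○
k=23  ○○○○○○○
○○○○○○○
○○●●○○○
○●○○●○○
●>●○●○○
●●○○○○○
k=24  ○○○○○○○
○○○○○○○
○○●●○○○
○●○○●○○
●●●○●○○
●v○○○○○
k=25  ○○○○○○○
○○○○○○○
○○●●○○○
○●○○●○○
●●●○●○○
●○>○○○○
k=26  ○○v○○○○
○○○○○○○
○○●●○○○
○●○○●○○
●●●○●○○
●○●○○○○
k=27  ○<●○○○○
○○○○○○○
○○●●○○○
○●○○●○○
●●●○●○○
●○●○○○○
k=28  ○●●○○○○
○○○○○○○
○○●●○○○
○●○○●○○
●●●○●○○
●^●○○○○
k=29  ○●●○○○○
○○○○○○○
○○●●○○○
○●○○●○○
●●●○●○○
●●>○○○○
k=30  ○●●○○○○
○○○○○○○
○○●●○○○
○●○○●○○
●●^○●○○
●●○○○○○
k=31  ○●●○○○○
○○○○○○○
○○●●○○○
○●○○●○○
●<○○●○○
●●○○○○○
k=32  ○●●○○○○
○○○○○○○
○○●●○○○
○●○○●○○
●○○○●○○
●v○○○○○
k=33  ○●●○○○○
○○○○○○○
○○●●○○○
○●○○●○○
●○○○●○○
●○>○○○○
k=34  ○●v○○○○
○○○○○○○
○○●●○○○
○●○○●○○
●○○○●○○
●○●○○○○
k=35  ○●○>○○○
○○○○○○○
○○●●○○○
○●○○●○○
●○○○●○○
●○●○○○○
k=36  ○●○●○○○
○○○v○○○
○○●●○○○
○●○○●○○
●○○○●○○
●○●○○○○
k=37  ○●○●○○○
○○<●○○○
○○●●○○○
○●○○●○○
●○○○●○○
●○●○○○○
k=38  ○●^●○○○
○○●●○○○
○○●●○○○
○●○○●○○
●○○○●○○
●○●○○○○
k=39  ○●●>○○○
○○●●○○○
○○●●○○○
○●○○●○○
●○○○●○○
●○●○○○○

east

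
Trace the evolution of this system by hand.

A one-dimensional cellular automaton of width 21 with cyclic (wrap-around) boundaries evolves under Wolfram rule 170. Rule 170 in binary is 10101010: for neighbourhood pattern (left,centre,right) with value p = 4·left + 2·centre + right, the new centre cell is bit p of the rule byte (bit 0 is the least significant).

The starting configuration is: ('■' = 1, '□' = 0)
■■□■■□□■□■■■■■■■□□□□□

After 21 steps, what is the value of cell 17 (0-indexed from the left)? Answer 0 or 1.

gen 0: ■■□■■□□■□■■■■■■■□□□□□
gen 1: ■□■■□□■□■■■■■■■□□□□□■
gen 2: □■■□□■□■■■■■■■□□□□□■■
gen 3: ■■□□■□■■■■■■■□□□□□■■□
gen 4: ■□□■□■■■■■■■□□□□□■■□■
gen 5: □□■□■■■■■■■□□□□□■■□■■
gen 6: □■□■■■■■■■□□□□□■■□■■□
gen 7: ■□■■■■■■■□□□□□■■□■■□□
gen 8: □■■■■■■■□□□□□■■□■■□□■
gen 9: ■■■■■■■□□□□□■■□■■□□■□
gen 10: ■■■■■■□□□□□■■□■■□□■□■
gen 11: ■■■■■□□□□□■■□■■□□■□■■
gen 12: ■■■■□□□□□■■□■■□□■□■■■
gen 13: ■■■□□□□□■■□■■□□■□■■■■
gen 14: ■■□□□□□■■□■■□□■□■■■■■
gen 15: ■□□□□□■■□■■□□■□■■■■■■
gen 16: □□□□□■■□■■□□■□■■■■■■■
gen 17: □□□□■■□■■□□■□■■■■■■■□
gen 18: □□□■■□■■□□■□■■■■■■■□□
gen 19: □□■■□■■□□■□■■■■■■■□□□
gen 20: □■■□■■□□■□■■■■■■■□□□□
gen 21: ■■□■■□□■□■■■■■■■□□□□□

0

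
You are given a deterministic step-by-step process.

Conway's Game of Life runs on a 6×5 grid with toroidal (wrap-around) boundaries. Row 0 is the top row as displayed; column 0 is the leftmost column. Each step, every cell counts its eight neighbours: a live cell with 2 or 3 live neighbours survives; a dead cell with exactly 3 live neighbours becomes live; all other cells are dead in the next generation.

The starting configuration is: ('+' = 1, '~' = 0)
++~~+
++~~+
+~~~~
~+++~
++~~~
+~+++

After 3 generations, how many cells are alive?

[0] ++~~+
++~~+
+~~~~
~+++~
++~~~
+~+++
[1] ~~~~~
~~~~~
~~~+~
~~+~+
~~~~~
~~++~
[2] ~~~~~
~~~~~
~~~+~
~~~+~
~~+~~
~~~~~
[3] ~~~~~
~~~~~
~~~~~
~~++~
~~~~~
~~~~~

2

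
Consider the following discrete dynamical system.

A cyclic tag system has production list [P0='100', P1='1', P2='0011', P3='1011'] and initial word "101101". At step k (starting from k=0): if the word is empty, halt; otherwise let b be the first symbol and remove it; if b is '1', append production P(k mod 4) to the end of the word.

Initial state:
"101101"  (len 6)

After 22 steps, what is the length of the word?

20

[0] "101101"  (len 6)
[1] "01101100"  (len 8)
[2] "1101100"  (len 7)
[3] "1011000011"  (len 10)
[4] "0110000111011"  (len 13)
[5] "110000111011"  (len 12)
[6] "100001110111"  (len 12)
[7] "000011101110011"  (len 15)
[8] "00011101110011"  (len 14)
[9] "0011101110011"  (len 13)
[10] "011101110011"  (len 12)
[11] "11101110011"  (len 11)
[12] "11011100111011"  (len 14)
[13] "1011100111011100"  (len 16)
[14] "0111001110111001"  (len 16)
[15] "111001110111001"  (len 15)
[16] "110011101110011011"  (len 18)
[17] "10011101110011011100"  (len 20)
[18] "00111011100110111001"  (len 20)
[19] "0111011100110111001"  (len 19)
[20] "111011100110111001"  (len 18)
[21] "11011100110111001100"  (len 20)
[22] "10111001101110011001"  (len 20)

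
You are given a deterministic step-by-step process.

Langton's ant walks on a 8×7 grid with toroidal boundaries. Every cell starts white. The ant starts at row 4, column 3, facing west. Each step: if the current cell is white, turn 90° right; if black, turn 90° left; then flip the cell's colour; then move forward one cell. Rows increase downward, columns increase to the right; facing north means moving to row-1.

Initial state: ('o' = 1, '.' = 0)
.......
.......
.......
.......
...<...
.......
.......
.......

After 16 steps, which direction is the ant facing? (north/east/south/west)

west

gen 0: .......
.......
.......
.......
...<...
.......
.......
.......
gen 1: .......
.......
.......
...^...
...o...
.......
.......
.......
gen 2: .......
.......
.......
...o>..
...o...
.......
.......
.......
gen 3: .......
.......
.......
...oo..
...ov..
.......
.......
.......
gen 4: .......
.......
.......
...oo..
...<o..
.......
.......
.......
gen 5: .......
.......
.......
...oo..
....o..
...v...
.......
.......
gen 6: .......
.......
.......
...oo..
....o..
..<o...
.......
.......
gen 7: .......
.......
.......
...oo..
..^.o..
..oo...
.......
.......
gen 8: .......
.......
.......
...oo..
..o>o..
..oo...
.......
.......
gen 9: .......
.......
.......
...oo..
..ooo..
..ov...
.......
.......
gen 10: .......
.......
.......
...oo..
..ooo..
..o.>..
.......
.......
gen 11: .......
.......
.......
...oo..
..ooo..
..o.o..
....v..
.......
gen 12: .......
.......
.......
...oo..
..ooo..
..o.o..
...<o..
.......
gen 13: .......
.......
.......
...oo..
..ooo..
..o^o..
...oo..
.......
gen 14: .......
.......
.......
...oo..
..ooo..
..oo>..
...oo..
.......
gen 15: .......
.......
.......
...oo..
..oo^..
..oo...
...oo..
.......
gen 16: .......
.......
.......
...oo..
..o<...
..oo...
...oo..
.......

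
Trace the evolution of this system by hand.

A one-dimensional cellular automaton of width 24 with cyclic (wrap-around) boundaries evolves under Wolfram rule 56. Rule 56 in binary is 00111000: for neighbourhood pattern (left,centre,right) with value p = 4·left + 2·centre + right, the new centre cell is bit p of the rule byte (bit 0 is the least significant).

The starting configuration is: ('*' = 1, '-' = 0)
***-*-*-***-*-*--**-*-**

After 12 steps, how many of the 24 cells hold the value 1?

step 0: ***-*-*-***-*-*--**-*-**
step 1: ---*-*-**--*-*-*-*-*-**-
step 2: ----*-**-*--*-*-*-*-**-*
step 3: *----**-*-*--*-*-*-**-*-
step 4: -*---*-*-*-*--*-*-**-*-*
step 5: *-*---*-*-*-*--*-**-*-*-
step 6: -*-*---*-*-*-*--**-*-*-*
step 7: *-*-*---*-*-*-*-*-*-*-*-
step 8: -*-*-*---*-*-*-*-*-*-*-*
step 9: *-*-*-*---*-*-*-*-*-*-*-
step 10: -*-*-*-*---*-*-*-*-*-*-*
step 11: *-*-*-*-*---*-*-*-*-*-*-
step 12: -*-*-*-*-*---*-*-*-*-*-*

11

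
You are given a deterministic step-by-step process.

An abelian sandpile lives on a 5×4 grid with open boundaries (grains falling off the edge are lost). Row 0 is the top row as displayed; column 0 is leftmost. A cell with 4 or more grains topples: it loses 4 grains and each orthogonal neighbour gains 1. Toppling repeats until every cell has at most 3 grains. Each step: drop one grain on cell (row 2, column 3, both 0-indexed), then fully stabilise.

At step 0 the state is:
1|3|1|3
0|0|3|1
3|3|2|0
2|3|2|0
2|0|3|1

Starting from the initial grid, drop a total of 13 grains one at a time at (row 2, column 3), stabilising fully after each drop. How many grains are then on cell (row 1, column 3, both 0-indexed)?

3

[0] 1|3|1|3
0|0|3|1
3|3|2|0
2|3|2|0
2|0|3|1
[1] 1|3|1|3
0|0|3|1
3|3|2|1
2|3|2|0
2|0|3|1
[2] 1|3|1|3
0|0|3|1
3|3|2|2
2|3|2|0
2|0|3|1
[3] 1|3|1|3
0|0|3|1
3|3|2|3
2|3|2|0
2|0|3|1
[4] 1|3|1|3
0|0|3|2
3|3|3|0
2|3|2|1
2|0|3|1
[5] 1|3|1|3
0|0|3|2
3|3|3|1
2|3|2|1
2|0|3|1
[6] 1|3|1|3
0|0|3|2
3|3|3|2
2|3|2|1
2|0|3|1
[7] 1|3|1|3
0|0|3|2
3|3|3|3
2|3|2|1
2|0|3|1
[8] 1|3|3|0
1|2|1|1
1|2|3|2
0|2|1|3
3|2|0|2
[9] 1|3|3|0
1|2|1|1
1|2|3|3
0|2|1|3
3|2|0|2
[10] 1|3|3|0
1|2|2|2
1|3|0|2
0|2|3|0
3|2|0|3
[11] 1|3|3|0
1|2|2|2
1|3|0|3
0|2|3|0
3|2|0|3
[12] 1|3|3|0
1|2|2|3
1|3|1|0
0|2|3|1
3|2|0|3
[13] 1|3|3|0
1|2|2|3
1|3|1|1
0|2|3|1
3|2|0|3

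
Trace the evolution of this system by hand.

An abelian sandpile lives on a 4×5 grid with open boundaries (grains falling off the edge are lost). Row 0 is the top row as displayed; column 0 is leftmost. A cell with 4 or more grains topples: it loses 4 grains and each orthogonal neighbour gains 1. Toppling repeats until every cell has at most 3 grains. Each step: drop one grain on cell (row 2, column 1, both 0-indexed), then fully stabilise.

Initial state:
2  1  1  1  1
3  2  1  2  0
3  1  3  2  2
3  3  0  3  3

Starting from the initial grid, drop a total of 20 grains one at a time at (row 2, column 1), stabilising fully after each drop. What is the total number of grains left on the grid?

34

0) 2  1  1  1  1
3  2  1  2  0
3  1  3  2  2
3  3  0  3  3
1) 2  1  1  1  1
3  2  1  2  0
3  2  3  2  2
3  3  0  3  3
2) 2  1  1  1  1
3  2  1  2  0
3  3  3  2  2
3  3  0  3  3
3) 3  2  1  1  1
1  1  3  2  0
3  0  1  3  2
1  2  2  3  3
4) 3  2  1  1  1
1  1  3  2  0
3  1  1  3  2
1  2  2  3  3
5) 3  2  1  1  1
1  1  3  2  0
3  2  1  3  2
1  2  2  3  3
6) 3  2  1  1  1
1  1  3  2  0
3  3  1  3  2
1  2  2  3  3
7) 3  2  1  1  1
2  2  3  2  0
0  1  2  3  2
2  3  2  3  3
8) 3  2  1  1  1
2  2  3  2  0
0  2  2  3  2
2  3  2  3  3
9) 3  2  1  1  1
2  2  3  2  0
0  3  2  3  2
2  3  2  3  3
10) 3  2  1  1  1
2  3  3  2  0
1  1  3  3  2
3  0  3  3  3
11) 3  2  1  1  1
2  3  3  2  0
1  2  3  3  2
3  0  3  3  3
12) 3  2  1  1  1
2  3  3  2  0
1  3  3  3  2
3  0  3  3  3
13) 3  3  2  2  1
3  1  2  0  2
2  2  3  3  0
3  2  1  2  1
14) 3  3  2  2  1
3  1  2  0  2
2  3  3  3  0
3  2  1  2  1
15) 3  3  2  2  1
3  2  3  1  2
3  1  1  0  1
3  3  2  3  1
16) 3  3  2  2  1
3  2  3  1  2
3  2  1  0  1
3  3  2  3  1
17) 3  3  2  2  1
3  2  3  1  2
3  3  1  0  1
3  3  2  3  1
18) 1  2  0  3  1
2  2  1  2  2
2  3  3  0  1
1  1  3  3  1
19) 1  2  0  3  1
2  3  2  2  2
3  1  1  2  1
1  3  1  0  2
20) 1  2  0  3  1
2  3  2  2  2
3  2  1  2  1
1  3  1  0  2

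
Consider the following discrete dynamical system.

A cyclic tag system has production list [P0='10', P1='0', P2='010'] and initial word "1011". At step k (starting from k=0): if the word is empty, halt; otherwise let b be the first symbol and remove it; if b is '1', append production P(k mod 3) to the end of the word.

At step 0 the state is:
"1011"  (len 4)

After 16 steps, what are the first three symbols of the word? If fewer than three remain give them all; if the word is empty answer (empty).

gen 0: "1011"  (len 4)
gen 1: "01110"  (len 5)
gen 2: "1110"  (len 4)
gen 3: "110010"  (len 6)
gen 4: "1001010"  (len 7)
gen 5: "0010100"  (len 7)
gen 6: "010100"  (len 6)
gen 7: "10100"  (len 5)
gen 8: "01000"  (len 5)
gen 9: "1000"  (len 4)
gen 10: "00010"  (len 5)
gen 11: "0010"  (len 4)
gen 12: "010"  (len 3)
gen 13: "10"  (len 2)
gen 14: "00"  (len 2)
gen 15: "0"  (len 1)
gen 16: (halted — word empty)

(empty)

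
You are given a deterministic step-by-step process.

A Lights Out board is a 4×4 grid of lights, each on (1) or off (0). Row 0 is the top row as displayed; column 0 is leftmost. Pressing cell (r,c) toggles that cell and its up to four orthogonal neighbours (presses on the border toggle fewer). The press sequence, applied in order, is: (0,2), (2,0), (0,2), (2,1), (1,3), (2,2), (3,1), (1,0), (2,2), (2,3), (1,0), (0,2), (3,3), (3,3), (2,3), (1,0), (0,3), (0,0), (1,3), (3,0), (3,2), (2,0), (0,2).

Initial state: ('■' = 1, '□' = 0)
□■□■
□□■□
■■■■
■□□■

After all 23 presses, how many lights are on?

gen 0: □■□■
□□■□
■■■■
■□□■
gen 1: □□■□
□□□□
■■■■
■□□■
gen 2: □□■□
■□□□
□□■■
□□□■
gen 3: □■□■
■□■□
□□■■
□□□■
gen 4: □■□■
■■■□
■■□■
□■□■
gen 5: □■□□
■■□■
■■□□
□■□■
gen 6: □■□□
■■■■
■□■■
□■■■
gen 7: □■□□
■■■■
■■■■
■□□■
gen 8: ■■□□
□□■■
□■■■
■□□■
gen 9: ■■□□
□□□■
□□□□
■□■■
gen 10: ■■□□
□□□□
□□■■
■□■□
gen 11: □■□□
■■□□
■□■■
■□■□
gen 12: □□■■
■■■□
■□■■
■□■□
gen 13: □□■■
■■■□
■□■□
■□□■
gen 14: □□■■
■■■□
■□■■
■□■□
gen 15: □□■■
■■■■
■□□□
■□■■
gen 16: ■□■■
□□■■
□□□□
■□■■
gen 17: ■□□□
□□■□
□□□□
■□■■
gen 18: □■□□
■□■□
□□□□
■□■■
gen 19: □■□■
■□□■
□□□■
■□■■
gen 20: □■□■
■□□■
■□□■
□■■■
gen 21: □■□■
■□□■
■□■■
□□□□
gen 22: □■□■
□□□■
□■■■
■□□□
gen 23: □□■□
□□■■
□■■■
■□□□

7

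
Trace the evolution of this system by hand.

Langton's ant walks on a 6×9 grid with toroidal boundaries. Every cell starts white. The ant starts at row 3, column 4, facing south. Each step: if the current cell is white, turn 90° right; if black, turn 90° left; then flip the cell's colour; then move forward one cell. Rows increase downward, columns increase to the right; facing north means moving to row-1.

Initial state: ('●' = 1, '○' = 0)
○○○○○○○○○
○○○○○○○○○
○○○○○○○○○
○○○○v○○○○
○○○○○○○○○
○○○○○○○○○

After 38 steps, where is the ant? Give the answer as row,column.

0,5

k=0  ○○○○○○○○○
○○○○○○○○○
○○○○○○○○○
○○○○v○○○○
○○○○○○○○○
○○○○○○○○○
k=1  ○○○○○○○○○
○○○○○○○○○
○○○○○○○○○
○○○<●○○○○
○○○○○○○○○
○○○○○○○○○
k=2  ○○○○○○○○○
○○○○○○○○○
○○○^○○○○○
○○○●●○○○○
○○○○○○○○○
○○○○○○○○○
k=3  ○○○○○○○○○
○○○○○○○○○
○○○●>○○○○
○○○●●○○○○
○○○○○○○○○
○○○○○○○○○
k=4  ○○○○○○○○○
○○○○○○○○○
○○○●●○○○○
○○○●v○○○○
○○○○○○○○○
○○○○○○○○○
k=5  ○○○○○○○○○
○○○○○○○○○
○○○●●○○○○
○○○●○>○○○
○○○○○○○○○
○○○○○○○○○
k=6  ○○○○○○○○○
○○○○○○○○○
○○○●●○○○○
○○○●○●○○○
○○○○○v○○○
○○○○○○○○○
k=7  ○○○○○○○○○
○○○○○○○○○
○○○●●○○○○
○○○●○●○○○
○○○○<●○○○
○○○○○○○○○
k=8  ○○○○○○○○○
○○○○○○○○○
○○○●●○○○○
○○○●^●○○○
○○○○●●○○○
○○○○○○○○○
k=9  ○○○○○○○○○
○○○○○○○○○
○○○●●○○○○
○○○●●>○○○
○○○○●●○○○
○○○○○○○○○
k=10  ○○○○○○○○○
○○○○○○○○○
○○○●●^○○○
○○○●●○○○○
○○○○●●○○○
○○○○○○○○○
k=11  ○○○○○○○○○
○○○○○○○○○
○○○●●●>○○
○○○●●○○○○
○○○○●●○○○
○○○○○○○○○
k=12  ○○○○○○○○○
○○○○○○○○○
○○○●●●●○○
○○○●●○v○○
○○○○●●○○○
○○○○○○○○○
k=13  ○○○○○○○○○
○○○○○○○○○
○○○●●●●○○
○○○●●<●○○
○○○○●●○○○
○○○○○○○○○
k=14  ○○○○○○○○○
○○○○○○○○○
○○○●●^●○○
○○○●●●●○○
○○○○●●○○○
○○○○○○○○○
k=15  ○○○○○○○○○
○○○○○○○○○
○○○●<○●○○
○○○●●●●○○
○○○○●●○○○
○○○○○○○○○
k=16  ○○○○○○○○○
○○○○○○○○○
○○○●○○●○○
○○○●v●●○○
○○○○●●○○○
○○○○○○○○○
k=17  ○○○○○○○○○
○○○○○○○○○
○○○●○○●○○
○○○●○>●○○
○○○○●●○○○
○○○○○○○○○
k=18  ○○○○○○○○○
○○○○○○○○○
○○○●○^●○○
○○○●○○●○○
○○○○●●○○○
○○○○○○○○○
k=19  ○○○○○○○○○
○○○○○○○○○
○○○●○●>○○
○○○●○○●○○
○○○○●●○○○
○○○○○○○○○
k=20  ○○○○○○○○○
○○○○○○^○○
○○○●○●○○○
○○○●○○●○○
○○○○●●○○○
○○○○○○○○○
k=21  ○○○○○○○○○
○○○○○○●>○
○○○●○●○○○
○○○●○○●○○
○○○○●●○○○
○○○○○○○○○
k=22  ○○○○○○○○○
○○○○○○●●○
○○○●○●○v○
○○○●○○●○○
○○○○●●○○○
○○○○○○○○○
k=23  ○○○○○○○○○
○○○○○○●●○
○○○●○●<●○
○○○●○○●○○
○○○○●●○○○
○○○○○○○○○
k=24  ○○○○○○○○○
○○○○○○^●○
○○○●○●●●○
○○○●○○●○○
○○○○●●○○○
○○○○○○○○○
k=25  ○○○○○○○○○
○○○○○<○●○
○○○●○●●●○
○○○●○○●○○
○○○○●●○○○
○○○○○○○○○
k=26  ○○○○○^○○○
○○○○○●○●○
○○○●○●●●○
○○○●○○●○○
○○○○●●○○○
○○○○○○○○○
k=27  ○○○○○●>○○
○○○○○●○●○
○○○●○●●●○
○○○●○○●○○
○○○○●●○○○
○○○○○○○○○
k=28  ○○○○○●●○○
○○○○○●v●○
○○○●○●●●○
○○○●○○●○○
○○○○●●○○○
○○○○○○○○○
k=29  ○○○○○●●○○
○○○○○<●●○
○○○●○●●●○
○○○●○○●○○
○○○○●●○○○
○○○○○○○○○
k=30  ○○○○○●●○○
○○○○○○●●○
○○○●○v●●○
○○○●○○●○○
○○○○●●○○○
○○○○○○○○○
k=31  ○○○○○●●○○
○○○○○○●●○
○○○●○○>●○
○○○●○○●○○
○○○○●●○○○
○○○○○○○○○
k=32  ○○○○○●●○○
○○○○○○^●○
○○○●○○○●○
○○○●○○●○○
○○○○●●○○○
○○○○○○○○○
k=33  ○○○○○●●○○
○○○○○<○●○
○○○●○○○●○
○○○●○○●○○
○○○○●●○○○
○○○○○○○○○
k=34  ○○○○○^●○○
○○○○○●○●○
○○○●○○○●○
○○○●○○●○○
○○○○●●○○○
○○○○○○○○○
k=35  ○○○○<○●○○
○○○○○●○●○
○○○●○○○●○
○○○●○○●○○
○○○○●●○○○
○○○○○○○○○
k=36  ○○○○●○●○○
○○○○○●○●○
○○○●○○○●○
○○○●○○●○○
○○○○●●○○○
○○○○^○○○○
k=37  ○○○○●○●○○
○○○○○●○●○
○○○●○○○●○
○○○●○○●○○
○○○○●●○○○
○○○○●>○○○
k=38  ○○○○●v●○○
○○○○○●○●○
○○○●○○○●○
○○○●○○●○○
○○○○●●○○○
○○○○●●○○○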